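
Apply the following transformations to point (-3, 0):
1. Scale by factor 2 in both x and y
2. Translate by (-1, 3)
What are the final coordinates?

Step 1: Scale (-3, 0) by 2 → (-6, 0)
Step 2: Translate by (-1, 3) → (-7, 3)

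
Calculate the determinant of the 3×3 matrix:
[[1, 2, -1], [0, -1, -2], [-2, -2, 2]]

Expansion along first row:
det = 1·det([[-1,-2],[-2,2]]) - 2·det([[0,-2],[-2,2]]) + -1·det([[0,-1],[-2,-2]])
    = 1·(-1·2 - -2·-2) - 2·(0·2 - -2·-2) + -1·(0·-2 - -1·-2)
    = 1·-6 - 2·-4 + -1·-2
    = -6 + 8 + 2 = 4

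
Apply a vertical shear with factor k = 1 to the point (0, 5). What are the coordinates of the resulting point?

Shear matrix for vertical shear with factor k = 1:
[[1, 0], [1, 1]]
Result: (0, 5) → (0, 5)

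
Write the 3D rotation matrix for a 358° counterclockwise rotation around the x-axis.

Rotation matrix for counterclockwise 358° around x-axis:
cos(358°) = 0.9994, sin(358°) = -0.0349
Result: [[1, 0, 0], [0, 0.9994, 0.0349], [0, -0.0349, 0.9994]]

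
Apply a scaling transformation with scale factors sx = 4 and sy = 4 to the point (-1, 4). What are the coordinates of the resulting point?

Scaling matrix:
[[4, 0], [0, 4]]
Result: (-1 × 4, 4 × 4) = (-4, 16)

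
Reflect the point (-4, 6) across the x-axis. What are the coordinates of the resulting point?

Reflection across x-axis: (-4, 6) → (-4, -6)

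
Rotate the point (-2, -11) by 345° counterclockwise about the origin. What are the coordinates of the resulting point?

Rotation matrix for 345°: [[cos 345°, -sin 345°], [sin 345°, cos 345°]] ≈ [[0.965926, 0.258819], [-0.258819, 0.965926]]
[[0.965926, 0.258819], [-0.258819, 0.965926]] × [-2, -11]ᵀ ≈ [-4.7789, -10.1075]ᵀ
Result: (-4.7789, -10.1075)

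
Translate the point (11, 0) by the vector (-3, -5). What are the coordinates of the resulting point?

Translation by (-3, -5) (homogeneous matrix [[1, 0, -3], [0, 1, -5], [0, 0, 1]]):
x' = 11 + -3 = 8
y' = 0 + -5 = -5
Result: (8, -5)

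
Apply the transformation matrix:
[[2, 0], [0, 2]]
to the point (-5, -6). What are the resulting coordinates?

Matrix multiplication:
[[2, 0], [0, 2]] × [-5, -6]ᵀ
= [(2)(-5) + (0)(-6), (0)(-5) + (2)(-6)]ᵀ
= [-10, -12]ᵀ
Result: (-10, -12)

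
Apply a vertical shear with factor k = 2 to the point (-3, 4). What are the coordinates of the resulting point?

Shear matrix for vertical shear with factor k = 2:
[[1, 0], [2, 1]]
Result: (-3, 4) → (-3, -2)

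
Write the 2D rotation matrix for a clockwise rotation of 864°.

Rotation matrix formula: [[cos θ, -sin θ], [sin θ, cos θ]]
A clockwise rotation by 864° is equivalent to a counterclockwise rotation by -864°.
For θ = -864°:
cos(-864°) = -0.8090
sin(-864°) = -0.5878
Result: [[-0.8090, 0.5878], [-0.5878, -0.8090]]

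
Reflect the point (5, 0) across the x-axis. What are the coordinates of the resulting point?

Reflection across x-axis: (5, 0) → (5, 0)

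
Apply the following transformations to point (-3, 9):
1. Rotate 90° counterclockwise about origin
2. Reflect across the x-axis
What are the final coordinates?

Step 1: Rotate 90° → (-9, -3)
Step 2: Reflect across x-axis → (-9, 3)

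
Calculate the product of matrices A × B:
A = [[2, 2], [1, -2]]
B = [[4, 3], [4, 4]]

Matrix multiplication:
C[0][0] = 2×4 + 2×4 = 16
C[0][1] = 2×3 + 2×4 = 14
C[1][0] = 1×4 + -2×4 = -4
C[1][1] = 1×3 + -2×4 = -5
Result: [[16, 14], [-4, -5]]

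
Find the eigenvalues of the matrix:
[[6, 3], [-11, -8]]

Characteristic equation: det(A - λI) = 0
λ² - (trace)λ + (det) = 0
trace = 6 + -8 = -2, det = (6)(-8) - (3)(-11) = -15
λ² - (-2)λ + (-15) = 0
λ = (-2 ± √((-2)² - 4·(-15))) / 2 = (-2 ± √64) / 2
Solving: λ = -5, 3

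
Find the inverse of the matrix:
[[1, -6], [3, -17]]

For [[a,b],[c,d]], inverse = (1/det)·[[d,-b],[-c,a]]
det = (1)(-17) - (-6)(3) = -17 - -18 = 1
Inverse = [[-17, 6], [-3, 1]]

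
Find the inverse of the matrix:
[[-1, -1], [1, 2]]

For [[a,b],[c,d]], inverse = (1/det)·[[d,-b],[-c,a]]
det = (-1)(2) - (-1)(1) = -2 - -1 = -1
Inverse = (1/-1)·[[2, 1], [-1, -1]]
= [[-2, -1], [1, 1]]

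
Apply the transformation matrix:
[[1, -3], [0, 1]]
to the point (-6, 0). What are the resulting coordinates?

Matrix multiplication:
[[1, -3], [0, 1]] × [-6, 0]ᵀ
= [(1)(-6) + (-3)(0), (0)(-6) + (1)(0)]ᵀ
= [-6, 0]ᵀ
Result: (-6, 0)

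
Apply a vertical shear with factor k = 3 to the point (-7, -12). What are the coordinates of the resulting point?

Shear matrix for vertical shear with factor k = 3:
[[1, 0], [3, 1]]
Result: (-7, -12) → (-7, -33)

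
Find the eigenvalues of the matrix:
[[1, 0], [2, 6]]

Characteristic equation: det(A - λI) = 0
λ² - (trace)λ + (det) = 0
trace = 1 + 6 = 7, det = (1)(6) - (0)(2) = 6
λ² - (7)λ + (6) = 0
λ = (7 ± √((7)² - 4·(6))) / 2 = (7 ± √25) / 2
Solving: λ = 1, 6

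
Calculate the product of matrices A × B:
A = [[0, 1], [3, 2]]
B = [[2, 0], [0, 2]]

Matrix multiplication:
C[0][0] = 0×2 + 1×0 = 0
C[0][1] = 0×0 + 1×2 = 2
C[1][0] = 3×2 + 2×0 = 6
C[1][1] = 3×0 + 2×2 = 4
Result: [[0, 2], [6, 4]]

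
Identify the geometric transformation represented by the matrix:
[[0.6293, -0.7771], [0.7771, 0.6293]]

This matrix represents: rotation by 51° counterclockwise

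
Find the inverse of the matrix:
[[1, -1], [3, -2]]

For [[a,b],[c,d]], inverse = (1/det)·[[d,-b],[-c,a]]
det = (1)(-2) - (-1)(3) = -2 - -3 = 1
Inverse = [[-2, 1], [-3, 1]]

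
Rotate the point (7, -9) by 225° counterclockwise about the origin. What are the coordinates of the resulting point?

Rotation matrix for 225°: [[cos 225°, -sin 225°], [sin 225°, cos 225°]] ≈ [[-0.707107, 0.707107], [-0.707107, -0.707107]]
[[-0.707107, 0.707107], [-0.707107, -0.707107]] × [7, -9]ᵀ ≈ [-11.3137, 1.4142]ᵀ
Result: (-11.3137, 1.4142)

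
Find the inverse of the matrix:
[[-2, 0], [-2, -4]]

For [[a,b],[c,d]], inverse = (1/det)·[[d,-b],[-c,a]]
det = (-2)(-4) - (0)(-2) = 8 - 0 = 8
Inverse = (1/8)·[[-4, 0], [2, -2]]
= [[-1/2, 0], [1/4, -1/4]]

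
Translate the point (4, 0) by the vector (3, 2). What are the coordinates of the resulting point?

Translation by (3, 2) (homogeneous matrix [[1, 0, 3], [0, 1, 2], [0, 0, 1]]):
x' = 4 + 3 = 7
y' = 0 + 2 = 2
Result: (7, 2)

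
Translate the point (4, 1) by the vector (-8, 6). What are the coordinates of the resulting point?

Translation by (-8, 6) (homogeneous matrix [[1, 0, -8], [0, 1, 6], [0, 0, 1]]):
x' = 4 + -8 = -4
y' = 1 + 6 = 7
Result: (-4, 7)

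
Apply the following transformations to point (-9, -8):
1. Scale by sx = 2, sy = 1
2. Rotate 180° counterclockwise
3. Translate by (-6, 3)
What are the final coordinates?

Step 1: Scale → (-18, -8)
Step 2: Rotate 180° → (18, 8)
Step 3: Translate → (12, 11)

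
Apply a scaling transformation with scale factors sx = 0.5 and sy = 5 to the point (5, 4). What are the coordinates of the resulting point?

Scaling matrix:
[[0.50, 0], [0, 5]]
Result: (5 × 0.5, 4 × 5) = (2.5, 20)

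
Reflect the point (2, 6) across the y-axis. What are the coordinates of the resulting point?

Reflection across y-axis: (2, 6) → (-2, 6)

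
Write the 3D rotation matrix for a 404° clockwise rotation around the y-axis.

Rotation matrix for clockwise 404° around y-axis:
A clockwise rotation by 404° is a counterclockwise rotation by -404°.
cos(-404°) = 0.7193, sin(-404°) = -0.6947
Result: [[0.7193, 0, -0.6947], [0, 1, 0], [0.6947, 0, 0.7193]]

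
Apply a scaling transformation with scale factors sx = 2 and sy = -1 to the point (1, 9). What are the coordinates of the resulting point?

Scaling matrix:
[[2, 0], [0, -1]]
Result: (1 × 2, 9 × -1) = (2, -9)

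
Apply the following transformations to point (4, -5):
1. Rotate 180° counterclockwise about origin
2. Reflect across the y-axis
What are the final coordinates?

Step 1: Rotate 180° → (-4, 5)
Step 2: Reflect across y-axis → (4, 5)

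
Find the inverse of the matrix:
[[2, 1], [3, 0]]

For [[a,b],[c,d]], inverse = (1/det)·[[d,-b],[-c,a]]
det = (2)(0) - (1)(3) = 0 - 3 = -3
Inverse = (1/-3)·[[0, -1], [-3, 2]]
= [[0, 1/3], [1, -2/3]]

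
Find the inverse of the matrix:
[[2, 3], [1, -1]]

For [[a,b],[c,d]], inverse = (1/det)·[[d,-b],[-c,a]]
det = (2)(-1) - (3)(1) = -2 - 3 = -5
Inverse = (1/-5)·[[-1, -3], [-1, 2]]
= [[1/5, 3/5], [1/5, -2/5]]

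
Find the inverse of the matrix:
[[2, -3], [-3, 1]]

For [[a,b],[c,d]], inverse = (1/det)·[[d,-b],[-c,a]]
det = (2)(1) - (-3)(-3) = 2 - 9 = -7
Inverse = (1/-7)·[[1, 3], [3, 2]]
= [[-1/7, -3/7], [-3/7, -2/7]]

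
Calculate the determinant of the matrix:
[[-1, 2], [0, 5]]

For a 2×2 matrix [[a, b], [c, d]], det = ad - bc
det = (-1)(5) - (2)(0) = -5 - 0 = -5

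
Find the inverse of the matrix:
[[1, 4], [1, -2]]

For [[a,b],[c,d]], inverse = (1/det)·[[d,-b],[-c,a]]
det = (1)(-2) - (4)(1) = -2 - 4 = -6
Inverse = (1/-6)·[[-2, -4], [-1, 1]]
= [[1/3, 2/3], [1/6, -1/6]]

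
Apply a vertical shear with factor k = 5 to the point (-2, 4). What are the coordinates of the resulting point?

Shear matrix for vertical shear with factor k = 5:
[[1, 0], [5, 1]]
Result: (-2, 4) → (-2, -6)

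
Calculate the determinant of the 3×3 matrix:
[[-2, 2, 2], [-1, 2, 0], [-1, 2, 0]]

Expansion along first row:
det = -2·det([[2,0],[2,0]]) - 2·det([[-1,0],[-1,0]]) + 2·det([[-1,2],[-1,2]])
    = -2·(2·0 - 0·2) - 2·(-1·0 - 0·-1) + 2·(-1·2 - 2·-1)
    = -2·0 - 2·0 + 2·0
    = 0 + 0 + 0 = 0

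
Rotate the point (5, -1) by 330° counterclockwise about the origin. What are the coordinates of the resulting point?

Rotation matrix for 330°: [[cos 330°, -sin 330°], [sin 330°, cos 330°]] ≈ [[0.866025, 0.500000], [-0.500000, 0.866025]]
[[0.866025, 0.500000], [-0.500000, 0.866025]] × [5, -1]ᵀ ≈ [3.8301, -3.3660]ᵀ
Result: (3.8301, -3.3660)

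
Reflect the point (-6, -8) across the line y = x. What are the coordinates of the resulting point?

Reflection across line y = x: (-6, -8) → (-8, -6)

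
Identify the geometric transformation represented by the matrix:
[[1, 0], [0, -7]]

This matrix represents: non-uniform scaling by sx = 1, sy = -7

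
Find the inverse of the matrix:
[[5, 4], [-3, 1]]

For [[a,b],[c,d]], inverse = (1/det)·[[d,-b],[-c,a]]
det = (5)(1) - (4)(-3) = 5 - -12 = 17
Inverse = (1/17)·[[1, -4], [3, 5]]
= [[1/17, -4/17], [3/17, 5/17]]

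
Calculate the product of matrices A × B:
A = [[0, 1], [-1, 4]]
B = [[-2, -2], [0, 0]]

Matrix multiplication:
C[0][0] = 0×-2 + 1×0 = 0
C[0][1] = 0×-2 + 1×0 = 0
C[1][0] = -1×-2 + 4×0 = 2
C[1][1] = -1×-2 + 4×0 = 2
Result: [[0, 0], [2, 2]]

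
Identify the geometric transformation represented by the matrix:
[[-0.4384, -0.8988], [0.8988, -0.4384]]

This matrix represents: rotation by 116° counterclockwise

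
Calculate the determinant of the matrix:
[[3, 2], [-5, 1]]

For a 2×2 matrix [[a, b], [c, d]], det = ad - bc
det = (3)(1) - (2)(-5) = 3 - -10 = 13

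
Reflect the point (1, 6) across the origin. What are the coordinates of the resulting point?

Reflection across origin: (1, 6) → (-1, -6)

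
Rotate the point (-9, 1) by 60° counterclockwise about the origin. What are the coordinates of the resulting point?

Rotation matrix for 60°: [[cos 60°, -sin 60°], [sin 60°, cos 60°]] ≈ [[0.500000, -0.866025], [0.866025, 0.500000]]
[[0.500000, -0.866025], [0.866025, 0.500000]] × [-9, 1]ᵀ ≈ [-5.3660, -7.2942]ᵀ
Result: (-5.3660, -7.2942)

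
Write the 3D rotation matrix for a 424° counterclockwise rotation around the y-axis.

Rotation matrix for counterclockwise 424° around y-axis:
cos(424°) = 0.4384, sin(424°) = 0.8988
Result: [[0.4384, 0, 0.8988], [0, 1, 0], [-0.8988, 0, 0.4384]]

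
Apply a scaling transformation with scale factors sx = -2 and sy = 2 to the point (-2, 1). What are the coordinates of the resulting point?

Scaling matrix:
[[-2, 0], [0, 2]]
Result: (-2 × -2, 1 × 2) = (4, 2)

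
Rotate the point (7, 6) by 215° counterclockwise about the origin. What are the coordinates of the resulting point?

Rotation matrix for 215°: [[cos 215°, -sin 215°], [sin 215°, cos 215°]] ≈ [[-0.819152, 0.573576], [-0.573576, -0.819152]]
[[-0.819152, 0.573576], [-0.573576, -0.819152]] × [7, 6]ᵀ ≈ [-2.2926, -8.9299]ᵀ
Result: (-2.2926, -8.9299)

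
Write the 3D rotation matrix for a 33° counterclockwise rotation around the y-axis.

Rotation matrix for counterclockwise 33° around y-axis:
cos(33°) = 0.8387, sin(33°) = 0.5446
Result: [[0.8387, 0, 0.5446], [0, 1, 0], [-0.5446, 0, 0.8387]]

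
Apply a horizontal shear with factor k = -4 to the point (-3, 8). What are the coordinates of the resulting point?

Shear matrix for horizontal shear with factor k = -4:
[[1, -4], [0, 1]]
Result: (-3, 8) → (-35, 8)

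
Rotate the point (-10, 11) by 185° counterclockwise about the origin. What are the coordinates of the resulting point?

Rotation matrix for 185°: [[cos 185°, -sin 185°], [sin 185°, cos 185°]] ≈ [[-0.996195, 0.087156], [-0.087156, -0.996195]]
[[-0.996195, 0.087156], [-0.087156, -0.996195]] × [-10, 11]ᵀ ≈ [10.9207, -10.0866]ᵀ
Result: (10.9207, -10.0866)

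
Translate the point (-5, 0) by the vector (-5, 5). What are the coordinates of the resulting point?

Translation by (-5, 5) (homogeneous matrix [[1, 0, -5], [0, 1, 5], [0, 0, 1]]):
x' = -5 + -5 = -10
y' = 0 + 5 = 5
Result: (-10, 5)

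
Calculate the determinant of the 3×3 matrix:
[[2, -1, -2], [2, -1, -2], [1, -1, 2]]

Expansion along first row:
det = 2·det([[-1,-2],[-1,2]]) - -1·det([[2,-2],[1,2]]) + -2·det([[2,-1],[1,-1]])
    = 2·(-1·2 - -2·-1) - -1·(2·2 - -2·1) + -2·(2·-1 - -1·1)
    = 2·-4 - -1·6 + -2·-1
    = -8 + 6 + 2 = 0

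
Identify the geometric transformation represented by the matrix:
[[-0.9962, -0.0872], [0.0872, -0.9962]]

This matrix represents: rotation by 175° counterclockwise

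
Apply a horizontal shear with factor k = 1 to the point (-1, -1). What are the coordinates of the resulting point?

Shear matrix for horizontal shear with factor k = 1:
[[1, 1], [0, 1]]
Result: (-1, -1) → (-2, -1)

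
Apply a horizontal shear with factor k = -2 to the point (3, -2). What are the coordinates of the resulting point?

Shear matrix for horizontal shear with factor k = -2:
[[1, -2], [0, 1]]
Result: (3, -2) → (7, -2)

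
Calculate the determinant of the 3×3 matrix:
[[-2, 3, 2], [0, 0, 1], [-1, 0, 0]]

Expansion along first row:
det = -2·det([[0,1],[0,0]]) - 3·det([[0,1],[-1,0]]) + 2·det([[0,0],[-1,0]])
    = -2·(0·0 - 1·0) - 3·(0·0 - 1·-1) + 2·(0·0 - 0·-1)
    = -2·0 - 3·1 + 2·0
    = 0 + -3 + 0 = -3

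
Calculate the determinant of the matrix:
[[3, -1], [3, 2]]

For a 2×2 matrix [[a, b], [c, d]], det = ad - bc
det = (3)(2) - (-1)(3) = 6 - -3 = 9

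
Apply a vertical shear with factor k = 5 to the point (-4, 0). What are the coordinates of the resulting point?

Shear matrix for vertical shear with factor k = 5:
[[1, 0], [5, 1]]
Result: (-4, 0) → (-4, -20)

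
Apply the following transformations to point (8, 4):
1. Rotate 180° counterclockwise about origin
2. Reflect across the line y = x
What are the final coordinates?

Step 1: Rotate 180° → (-8, -4)
Step 2: Reflect across line y = x → (-4, -8)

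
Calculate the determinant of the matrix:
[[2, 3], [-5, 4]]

For a 2×2 matrix [[a, b], [c, d]], det = ad - bc
det = (2)(4) - (3)(-5) = 8 - -15 = 23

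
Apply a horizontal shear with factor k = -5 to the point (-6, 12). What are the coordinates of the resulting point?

Shear matrix for horizontal shear with factor k = -5:
[[1, -5], [0, 1]]
Result: (-6, 12) → (-66, 12)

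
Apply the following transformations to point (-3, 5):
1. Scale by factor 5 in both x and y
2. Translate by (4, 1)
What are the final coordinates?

Step 1: Scale (-3, 5) by 5 → (-15, 25)
Step 2: Translate by (4, 1) → (-11, 26)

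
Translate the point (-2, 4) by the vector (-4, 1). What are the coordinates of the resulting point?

Translation by (-4, 1) (homogeneous matrix [[1, 0, -4], [0, 1, 1], [0, 0, 1]]):
x' = -2 + -4 = -6
y' = 4 + 1 = 5
Result: (-6, 5)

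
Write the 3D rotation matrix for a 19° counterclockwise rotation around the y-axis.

Rotation matrix for counterclockwise 19° around y-axis:
cos(19°) = 0.9455, sin(19°) = 0.3256
Result: [[0.9455, 0, 0.3256], [0, 1, 0], [-0.3256, 0, 0.9455]]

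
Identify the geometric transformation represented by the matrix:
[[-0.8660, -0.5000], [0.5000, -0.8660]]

This matrix represents: rotation by 150° counterclockwise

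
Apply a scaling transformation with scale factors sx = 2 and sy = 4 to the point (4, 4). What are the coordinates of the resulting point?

Scaling matrix:
[[2, 0], [0, 4]]
Result: (4 × 2, 4 × 4) = (8, 16)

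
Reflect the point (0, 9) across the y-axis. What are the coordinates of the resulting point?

Reflection across y-axis: (0, 9) → (0, 9)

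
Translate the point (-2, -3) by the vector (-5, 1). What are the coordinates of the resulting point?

Translation by (-5, 1) (homogeneous matrix [[1, 0, -5], [0, 1, 1], [0, 0, 1]]):
x' = -2 + -5 = -7
y' = -3 + 1 = -2
Result: (-7, -2)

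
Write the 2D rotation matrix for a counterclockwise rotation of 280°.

Rotation matrix formula: [[cos θ, -sin θ], [sin θ, cos θ]]
For θ = 280°:
cos(280°) = 0.1736
sin(280°) = -0.9848
Result: [[0.1736, 0.9848], [-0.9848, 0.1736]]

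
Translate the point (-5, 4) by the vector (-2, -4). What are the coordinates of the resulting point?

Translation by (-2, -4) (homogeneous matrix [[1, 0, -2], [0, 1, -4], [0, 0, 1]]):
x' = -5 + -2 = -7
y' = 4 + -4 = 0
Result: (-7, 0)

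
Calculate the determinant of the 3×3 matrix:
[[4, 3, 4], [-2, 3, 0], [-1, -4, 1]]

Expansion along first row:
det = 4·det([[3,0],[-4,1]]) - 3·det([[-2,0],[-1,1]]) + 4·det([[-2,3],[-1,-4]])
    = 4·(3·1 - 0·-4) - 3·(-2·1 - 0·-1) + 4·(-2·-4 - 3·-1)
    = 4·3 - 3·-2 + 4·11
    = 12 + 6 + 44 = 62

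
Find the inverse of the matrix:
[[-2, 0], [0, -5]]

For [[a,b],[c,d]], inverse = (1/det)·[[d,-b],[-c,a]]
det = (-2)(-5) - (0)(0) = 10 - 0 = 10
Inverse = (1/10)·[[-5, 0], [0, -2]]
= [[-1/2, 0], [0, -1/5]]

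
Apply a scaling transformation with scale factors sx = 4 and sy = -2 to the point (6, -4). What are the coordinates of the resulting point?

Scaling matrix:
[[4, 0], [0, -2]]
Result: (6 × 4, -4 × -2) = (24, 8)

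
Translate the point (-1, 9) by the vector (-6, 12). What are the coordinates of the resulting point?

Translation by (-6, 12) (homogeneous matrix [[1, 0, -6], [0, 1, 12], [0, 0, 1]]):
x' = -1 + -6 = -7
y' = 9 + 12 = 21
Result: (-7, 21)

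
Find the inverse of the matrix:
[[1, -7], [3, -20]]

For [[a,b],[c,d]], inverse = (1/det)·[[d,-b],[-c,a]]
det = (1)(-20) - (-7)(3) = -20 - -21 = 1
Inverse = [[-20, 7], [-3, 1]]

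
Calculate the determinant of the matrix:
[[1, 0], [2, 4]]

For a 2×2 matrix [[a, b], [c, d]], det = ad - bc
det = (1)(4) - (0)(2) = 4 - 0 = 4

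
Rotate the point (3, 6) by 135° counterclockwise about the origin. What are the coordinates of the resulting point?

Rotation matrix for 135°: [[cos 135°, -sin 135°], [sin 135°, cos 135°]] ≈ [[-0.707107, -0.707107], [0.707107, -0.707107]]
[[-0.707107, -0.707107], [0.707107, -0.707107]] × [3, 6]ᵀ ≈ [-6.3640, -2.1213]ᵀ
Result: (-6.3640, -2.1213)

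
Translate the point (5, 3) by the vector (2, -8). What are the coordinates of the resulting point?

Translation by (2, -8) (homogeneous matrix [[1, 0, 2], [0, 1, -8], [0, 0, 1]]):
x' = 5 + 2 = 7
y' = 3 + -8 = -5
Result: (7, -5)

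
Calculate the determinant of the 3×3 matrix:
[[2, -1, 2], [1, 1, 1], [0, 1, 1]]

Expansion along first row:
det = 2·det([[1,1],[1,1]]) - -1·det([[1,1],[0,1]]) + 2·det([[1,1],[0,1]])
    = 2·(1·1 - 1·1) - -1·(1·1 - 1·0) + 2·(1·1 - 1·0)
    = 2·0 - -1·1 + 2·1
    = 0 + 1 + 2 = 3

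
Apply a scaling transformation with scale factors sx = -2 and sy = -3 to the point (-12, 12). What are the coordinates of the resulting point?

Scaling matrix:
[[-2, 0], [0, -3]]
Result: (-12 × -2, 12 × -3) = (24, -36)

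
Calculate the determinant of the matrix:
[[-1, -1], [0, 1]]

For a 2×2 matrix [[a, b], [c, d]], det = ad - bc
det = (-1)(1) - (-1)(0) = -1 - 0 = -1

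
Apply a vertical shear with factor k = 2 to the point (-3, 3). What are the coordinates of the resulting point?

Shear matrix for vertical shear with factor k = 2:
[[1, 0], [2, 1]]
Result: (-3, 3) → (-3, -3)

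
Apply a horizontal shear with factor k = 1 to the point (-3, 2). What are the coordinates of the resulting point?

Shear matrix for horizontal shear with factor k = 1:
[[1, 1], [0, 1]]
Result: (-3, 2) → (-1, 2)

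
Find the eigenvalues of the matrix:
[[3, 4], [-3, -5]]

Characteristic equation: det(A - λI) = 0
λ² - (trace)λ + (det) = 0
trace = 3 + -5 = -2, det = (3)(-5) - (4)(-3) = -3
λ² - (-2)λ + (-3) = 0
λ = (-2 ± √((-2)² - 4·(-3))) / 2 = (-2 ± √16) / 2
Solving: λ = -3, 1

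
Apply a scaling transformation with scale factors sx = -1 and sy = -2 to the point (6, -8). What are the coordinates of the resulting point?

Scaling matrix:
[[-1, 0], [0, -2]]
Result: (6 × -1, -8 × -2) = (-6, 16)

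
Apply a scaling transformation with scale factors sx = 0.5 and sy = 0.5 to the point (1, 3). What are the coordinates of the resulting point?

Scaling matrix:
[[0.50, 0], [0, 0.50]]
Result: (1 × 0.5, 3 × 0.5) = (0.5, 1.5)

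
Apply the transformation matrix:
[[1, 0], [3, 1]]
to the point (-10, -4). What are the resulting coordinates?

Matrix multiplication:
[[1, 0], [3, 1]] × [-10, -4]ᵀ
= [(1)(-10) + (0)(-4), (3)(-10) + (1)(-4)]ᵀ
= [-10, -34]ᵀ
Result: (-10, -34)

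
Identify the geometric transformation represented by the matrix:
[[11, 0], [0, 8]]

This matrix represents: non-uniform scaling by sx = 11, sy = 8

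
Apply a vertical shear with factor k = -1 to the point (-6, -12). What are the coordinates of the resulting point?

Shear matrix for vertical shear with factor k = -1:
[[1, 0], [-1, 1]]
Result: (-6, -12) → (-6, -6)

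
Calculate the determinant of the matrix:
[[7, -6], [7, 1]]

For a 2×2 matrix [[a, b], [c, d]], det = ad - bc
det = (7)(1) - (-6)(7) = 7 - -42 = 49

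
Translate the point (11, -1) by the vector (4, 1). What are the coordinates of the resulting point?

Translation by (4, 1) (homogeneous matrix [[1, 0, 4], [0, 1, 1], [0, 0, 1]]):
x' = 11 + 4 = 15
y' = -1 + 1 = 0
Result: (15, 0)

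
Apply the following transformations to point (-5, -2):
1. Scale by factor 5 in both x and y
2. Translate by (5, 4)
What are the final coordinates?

Step 1: Scale (-5, -2) by 5 → (-25, -10)
Step 2: Translate by (5, 4) → (-20, -6)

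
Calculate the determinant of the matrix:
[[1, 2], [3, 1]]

For a 2×2 matrix [[a, b], [c, d]], det = ad - bc
det = (1)(1) - (2)(3) = 1 - 6 = -5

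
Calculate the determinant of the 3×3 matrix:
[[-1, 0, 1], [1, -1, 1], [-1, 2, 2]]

Expansion along first row:
det = -1·det([[-1,1],[2,2]]) - 0·det([[1,1],[-1,2]]) + 1·det([[1,-1],[-1,2]])
    = -1·(-1·2 - 1·2) - 0·(1·2 - 1·-1) + 1·(1·2 - -1·-1)
    = -1·-4 - 0·3 + 1·1
    = 4 + 0 + 1 = 5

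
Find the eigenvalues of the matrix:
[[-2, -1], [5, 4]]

Characteristic equation: det(A - λI) = 0
λ² - (trace)λ + (det) = 0
trace = -2 + 4 = 2, det = (-2)(4) - (-1)(5) = -3
λ² - (2)λ + (-3) = 0
λ = (2 ± √((2)² - 4·(-3))) / 2 = (2 ± √16) / 2
Solving: λ = -1, 3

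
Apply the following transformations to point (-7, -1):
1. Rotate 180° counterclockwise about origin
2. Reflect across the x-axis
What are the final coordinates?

Step 1: Rotate 180° → (7, 1)
Step 2: Reflect across x-axis → (7, -1)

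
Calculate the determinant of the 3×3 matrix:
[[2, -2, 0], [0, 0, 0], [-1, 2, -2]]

Expansion along first row:
det = 2·det([[0,0],[2,-2]]) - -2·det([[0,0],[-1,-2]]) + 0·det([[0,0],[-1,2]])
    = 2·(0·-2 - 0·2) - -2·(0·-2 - 0·-1) + 0·(0·2 - 0·-1)
    = 2·0 - -2·0 + 0·0
    = 0 + 0 + 0 = 0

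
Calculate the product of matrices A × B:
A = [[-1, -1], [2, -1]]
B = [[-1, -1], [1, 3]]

Matrix multiplication:
C[0][0] = -1×-1 + -1×1 = 0
C[0][1] = -1×-1 + -1×3 = -2
C[1][0] = 2×-1 + -1×1 = -3
C[1][1] = 2×-1 + -1×3 = -5
Result: [[0, -2], [-3, -5]]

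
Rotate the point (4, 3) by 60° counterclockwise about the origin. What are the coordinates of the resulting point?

Rotation matrix for 60°: [[cos 60°, -sin 60°], [sin 60°, cos 60°]] ≈ [[0.500000, -0.866025], [0.866025, 0.500000]]
[[0.500000, -0.866025], [0.866025, 0.500000]] × [4, 3]ᵀ ≈ [-0.5981, 4.9641]ᵀ
Result: (-0.5981, 4.9641)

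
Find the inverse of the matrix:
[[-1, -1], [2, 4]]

For [[a,b],[c,d]], inverse = (1/det)·[[d,-b],[-c,a]]
det = (-1)(4) - (-1)(2) = -4 - -2 = -2
Inverse = (1/-2)·[[4, 1], [-2, -1]]
= [[-2, -1/2], [1, 1/2]]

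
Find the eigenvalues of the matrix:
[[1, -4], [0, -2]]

Characteristic equation: det(A - λI) = 0
λ² - (trace)λ + (det) = 0
trace = 1 + -2 = -1, det = (1)(-2) - (-4)(0) = -2
λ² - (-1)λ + (-2) = 0
λ = (-1 ± √((-1)² - 4·(-2))) / 2 = (-1 ± √9) / 2
Solving: λ = -2, 1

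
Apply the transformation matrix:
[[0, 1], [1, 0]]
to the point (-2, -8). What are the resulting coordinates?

Matrix multiplication:
[[0, 1], [1, 0]] × [-2, -8]ᵀ
= [(0)(-2) + (1)(-8), (1)(-2) + (0)(-8)]ᵀ
= [-8, -2]ᵀ
Result: (-8, -2)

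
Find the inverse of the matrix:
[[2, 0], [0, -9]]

For [[a,b],[c,d]], inverse = (1/det)·[[d,-b],[-c,a]]
det = (2)(-9) - (0)(0) = -18 - 0 = -18
Inverse = (1/-18)·[[-9, 0], [0, 2]]
= [[1/2, 0], [0, -1/9]]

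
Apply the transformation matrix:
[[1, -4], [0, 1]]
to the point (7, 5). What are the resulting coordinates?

Matrix multiplication:
[[1, -4], [0, 1]] × [7, 5]ᵀ
= [(1)(7) + (-4)(5), (0)(7) + (1)(5)]ᵀ
= [-13, 5]ᵀ
Result: (-13, 5)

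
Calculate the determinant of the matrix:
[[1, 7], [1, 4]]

For a 2×2 matrix [[a, b], [c, d]], det = ad - bc
det = (1)(4) - (7)(1) = 4 - 7 = -3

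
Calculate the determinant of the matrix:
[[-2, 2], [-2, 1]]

For a 2×2 matrix [[a, b], [c, d]], det = ad - bc
det = (-2)(1) - (2)(-2) = -2 - -4 = 2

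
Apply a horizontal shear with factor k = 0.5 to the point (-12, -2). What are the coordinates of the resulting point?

Shear matrix for horizontal shear with factor k = 0.5:
[[1, 0.50], [0, 1]]
Result: (-12, -2) → (-13, -2)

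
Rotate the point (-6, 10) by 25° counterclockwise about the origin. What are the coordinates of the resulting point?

Rotation matrix for 25°: [[cos 25°, -sin 25°], [sin 25°, cos 25°]] ≈ [[0.906308, -0.422618], [0.422618, 0.906308]]
[[0.906308, -0.422618], [0.422618, 0.906308]] × [-6, 10]ᵀ ≈ [-9.6640, 6.5274]ᵀ
Result: (-9.6640, 6.5274)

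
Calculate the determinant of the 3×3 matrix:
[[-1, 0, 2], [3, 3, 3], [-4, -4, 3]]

Expansion along first row:
det = -1·det([[3,3],[-4,3]]) - 0·det([[3,3],[-4,3]]) + 2·det([[3,3],[-4,-4]])
    = -1·(3·3 - 3·-4) - 0·(3·3 - 3·-4) + 2·(3·-4 - 3·-4)
    = -1·21 - 0·21 + 2·0
    = -21 + 0 + 0 = -21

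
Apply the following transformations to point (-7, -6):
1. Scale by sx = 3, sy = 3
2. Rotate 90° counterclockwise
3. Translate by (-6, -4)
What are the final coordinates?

Step 1: Scale → (-21, -18)
Step 2: Rotate 90° → (18, -21)
Step 3: Translate → (12, -25)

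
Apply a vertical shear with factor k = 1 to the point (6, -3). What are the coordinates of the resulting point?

Shear matrix for vertical shear with factor k = 1:
[[1, 0], [1, 1]]
Result: (6, -3) → (6, 3)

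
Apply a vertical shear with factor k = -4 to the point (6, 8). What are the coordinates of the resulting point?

Shear matrix for vertical shear with factor k = -4:
[[1, 0], [-4, 1]]
Result: (6, 8) → (6, -16)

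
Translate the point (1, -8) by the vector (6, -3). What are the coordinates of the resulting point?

Translation by (6, -3) (homogeneous matrix [[1, 0, 6], [0, 1, -3], [0, 0, 1]]):
x' = 1 + 6 = 7
y' = -8 + -3 = -11
Result: (7, -11)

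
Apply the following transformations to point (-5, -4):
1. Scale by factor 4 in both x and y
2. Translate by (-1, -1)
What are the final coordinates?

Step 1: Scale (-5, -4) by 4 → (-20, -16)
Step 2: Translate by (-1, -1) → (-21, -17)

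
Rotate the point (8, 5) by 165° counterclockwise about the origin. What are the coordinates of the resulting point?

Rotation matrix for 165°: [[cos 165°, -sin 165°], [sin 165°, cos 165°]] ≈ [[-0.965926, -0.258819], [0.258819, -0.965926]]
[[-0.965926, -0.258819], [0.258819, -0.965926]] × [8, 5]ᵀ ≈ [-9.0215, -2.7591]ᵀ
Result: (-9.0215, -2.7591)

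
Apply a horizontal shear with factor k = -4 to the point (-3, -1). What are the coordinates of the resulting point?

Shear matrix for horizontal shear with factor k = -4:
[[1, -4], [0, 1]]
Result: (-3, -1) → (1, -1)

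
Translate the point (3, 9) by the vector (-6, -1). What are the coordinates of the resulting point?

Translation by (-6, -1) (homogeneous matrix [[1, 0, -6], [0, 1, -1], [0, 0, 1]]):
x' = 3 + -6 = -3
y' = 9 + -1 = 8
Result: (-3, 8)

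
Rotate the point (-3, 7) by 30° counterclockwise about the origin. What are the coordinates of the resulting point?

Rotation matrix for 30°: [[cos 30°, -sin 30°], [sin 30°, cos 30°]] ≈ [[0.866025, -0.500000], [0.500000, 0.866025]]
[[0.866025, -0.500000], [0.500000, 0.866025]] × [-3, 7]ᵀ ≈ [-6.0981, 4.5622]ᵀ
Result: (-6.0981, 4.5622)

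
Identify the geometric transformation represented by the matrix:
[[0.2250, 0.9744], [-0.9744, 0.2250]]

This matrix represents: rotation by 283° counterclockwise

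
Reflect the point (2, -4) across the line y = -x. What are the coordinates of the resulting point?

Reflection across line y = -x: (2, -4) → (4, -2)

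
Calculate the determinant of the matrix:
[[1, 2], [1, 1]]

For a 2×2 matrix [[a, b], [c, d]], det = ad - bc
det = (1)(1) - (2)(1) = 1 - 2 = -1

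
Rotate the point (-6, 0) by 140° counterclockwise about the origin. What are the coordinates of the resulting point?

Rotation matrix for 140°: [[cos 140°, -sin 140°], [sin 140°, cos 140°]] ≈ [[-0.766044, -0.642788], [0.642788, -0.766044]]
[[-0.766044, -0.642788], [0.642788, -0.766044]] × [-6, 0]ᵀ ≈ [4.5963, -3.8567]ᵀ
Result: (4.5963, -3.8567)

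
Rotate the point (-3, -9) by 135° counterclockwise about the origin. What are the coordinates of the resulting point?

Rotation matrix for 135°: [[cos 135°, -sin 135°], [sin 135°, cos 135°]] ≈ [[-0.707107, -0.707107], [0.707107, -0.707107]]
[[-0.707107, -0.707107], [0.707107, -0.707107]] × [-3, -9]ᵀ ≈ [8.4853, 4.2426]ᵀ
Result: (8.4853, 4.2426)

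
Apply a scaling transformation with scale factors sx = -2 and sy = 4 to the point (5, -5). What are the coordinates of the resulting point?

Scaling matrix:
[[-2, 0], [0, 4]]
Result: (5 × -2, -5 × 4) = (-10, -20)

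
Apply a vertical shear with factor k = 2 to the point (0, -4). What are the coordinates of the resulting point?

Shear matrix for vertical shear with factor k = 2:
[[1, 0], [2, 1]]
Result: (0, -4) → (0, -4)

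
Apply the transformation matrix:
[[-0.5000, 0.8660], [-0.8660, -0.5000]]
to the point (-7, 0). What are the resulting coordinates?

Matrix multiplication:
[[-0.5000, 0.8660], [-0.8660, -0.5000]] × [-7, 0]ᵀ
= [(-0.5000)(-7) + (0.8660)(0), (-0.8660)(-7) + (-0.5000)(0)]ᵀ
= [3.5000, 6.0620]ᵀ
Result: (3.5000, 6.0620)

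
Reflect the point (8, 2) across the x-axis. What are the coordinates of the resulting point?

Reflection across x-axis: (8, 2) → (8, -2)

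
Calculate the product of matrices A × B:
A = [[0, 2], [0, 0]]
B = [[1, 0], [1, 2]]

Matrix multiplication:
C[0][0] = 0×1 + 2×1 = 2
C[0][1] = 0×0 + 2×2 = 4
C[1][0] = 0×1 + 0×1 = 0
C[1][1] = 0×0 + 0×2 = 0
Result: [[2, 4], [0, 0]]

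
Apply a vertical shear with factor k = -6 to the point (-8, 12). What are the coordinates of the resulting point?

Shear matrix for vertical shear with factor k = -6:
[[1, 0], [-6, 1]]
Result: (-8, 12) → (-8, 60)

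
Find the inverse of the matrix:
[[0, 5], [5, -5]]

For [[a,b],[c,d]], inverse = (1/det)·[[d,-b],[-c,a]]
det = (0)(-5) - (5)(5) = 0 - 25 = -25
Inverse = (1/-25)·[[-5, -5], [-5, 0]]
= [[1/5, 1/5], [1/5, 0]]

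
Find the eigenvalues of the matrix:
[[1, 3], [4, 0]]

Characteristic equation: det(A - λI) = 0
λ² - (trace)λ + (det) = 0
trace = 1 + 0 = 1, det = (1)(0) - (3)(4) = -12
λ² - (1)λ + (-12) = 0
λ = (1 ± √((1)² - 4·(-12))) / 2 = (1 ± √49) / 2
Solving: λ = -3, 4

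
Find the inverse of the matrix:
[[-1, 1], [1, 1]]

For [[a,b],[c,d]], inverse = (1/det)·[[d,-b],[-c,a]]
det = (-1)(1) - (1)(1) = -1 - 1 = -2
Inverse = (1/-2)·[[1, -1], [-1, -1]]
= [[-1/2, 1/2], [1/2, 1/2]]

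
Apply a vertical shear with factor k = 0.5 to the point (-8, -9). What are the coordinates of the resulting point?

Shear matrix for vertical shear with factor k = 0.5:
[[1, 0], [0.50, 1]]
Result: (-8, -9) → (-8, -13)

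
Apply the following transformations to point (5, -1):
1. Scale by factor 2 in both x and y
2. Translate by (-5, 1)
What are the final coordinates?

Step 1: Scale (5, -1) by 2 → (10, -2)
Step 2: Translate by (-5, 1) → (5, -1)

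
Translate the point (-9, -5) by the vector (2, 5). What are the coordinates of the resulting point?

Translation by (2, 5) (homogeneous matrix [[1, 0, 2], [0, 1, 5], [0, 0, 1]]):
x' = -9 + 2 = -7
y' = -5 + 5 = 0
Result: (-7, 0)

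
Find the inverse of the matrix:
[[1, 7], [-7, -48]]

For [[a,b],[c,d]], inverse = (1/det)·[[d,-b],[-c,a]]
det = (1)(-48) - (7)(-7) = -48 - -49 = 1
Inverse = [[-48, -7], [7, 1]]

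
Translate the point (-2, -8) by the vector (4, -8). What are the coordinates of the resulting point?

Translation by (4, -8) (homogeneous matrix [[1, 0, 4], [0, 1, -8], [0, 0, 1]]):
x' = -2 + 4 = 2
y' = -8 + -8 = -16
Result: (2, -16)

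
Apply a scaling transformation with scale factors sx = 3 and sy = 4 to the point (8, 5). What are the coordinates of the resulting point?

Scaling matrix:
[[3, 0], [0, 4]]
Result: (8 × 3, 5 × 4) = (24, 20)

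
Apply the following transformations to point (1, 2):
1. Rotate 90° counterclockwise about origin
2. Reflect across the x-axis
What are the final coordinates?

Step 1: Rotate 90° → (-2, 1)
Step 2: Reflect across x-axis → (-2, -1)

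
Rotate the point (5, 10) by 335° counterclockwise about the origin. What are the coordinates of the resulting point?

Rotation matrix for 335°: [[cos 335°, -sin 335°], [sin 335°, cos 335°]] ≈ [[0.906308, 0.422618], [-0.422618, 0.906308]]
[[0.906308, 0.422618], [-0.422618, 0.906308]] × [5, 10]ᵀ ≈ [8.7577, 6.9500]ᵀ
Result: (8.7577, 6.9500)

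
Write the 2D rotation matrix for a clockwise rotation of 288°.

Rotation matrix formula: [[cos θ, -sin θ], [sin θ, cos θ]]
A clockwise rotation by 288° is equivalent to a counterclockwise rotation by -288°.
For θ = -288°:
cos(-288°) = 0.3090
sin(-288°) = 0.9511
Result: [[0.3090, -0.9511], [0.9511, 0.3090]]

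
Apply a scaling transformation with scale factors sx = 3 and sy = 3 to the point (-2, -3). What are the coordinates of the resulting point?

Scaling matrix:
[[3, 0], [0, 3]]
Result: (-2 × 3, -3 × 3) = (-6, -9)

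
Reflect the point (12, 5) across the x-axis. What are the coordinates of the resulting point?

Reflection across x-axis: (12, 5) → (12, -5)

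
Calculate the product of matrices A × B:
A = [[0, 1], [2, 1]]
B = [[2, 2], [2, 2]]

Matrix multiplication:
C[0][0] = 0×2 + 1×2 = 2
C[0][1] = 0×2 + 1×2 = 2
C[1][0] = 2×2 + 1×2 = 6
C[1][1] = 2×2 + 1×2 = 6
Result: [[2, 2], [6, 6]]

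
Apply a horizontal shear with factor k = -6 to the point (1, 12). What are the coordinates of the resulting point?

Shear matrix for horizontal shear with factor k = -6:
[[1, -6], [0, 1]]
Result: (1, 12) → (-71, 12)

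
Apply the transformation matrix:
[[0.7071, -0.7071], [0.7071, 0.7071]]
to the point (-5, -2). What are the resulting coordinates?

Matrix multiplication:
[[0.7071, -0.7071], [0.7071, 0.7071]] × [-5, -2]ᵀ
= [(0.7071)(-5) + (-0.7071)(-2), (0.7071)(-5) + (0.7071)(-2)]ᵀ
= [-2.1213, -4.9497]ᵀ
Result: (-2.1213, -4.9497)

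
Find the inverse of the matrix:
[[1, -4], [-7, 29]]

For [[a,b],[c,d]], inverse = (1/det)·[[d,-b],[-c,a]]
det = (1)(29) - (-4)(-7) = 29 - 28 = 1
Inverse = [[29, 4], [7, 1]]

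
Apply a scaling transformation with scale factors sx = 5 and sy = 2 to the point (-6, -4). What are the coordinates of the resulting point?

Scaling matrix:
[[5, 0], [0, 2]]
Result: (-6 × 5, -4 × 2) = (-30, -8)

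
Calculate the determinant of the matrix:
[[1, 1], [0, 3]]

For a 2×2 matrix [[a, b], [c, d]], det = ad - bc
det = (1)(3) - (1)(0) = 3 - 0 = 3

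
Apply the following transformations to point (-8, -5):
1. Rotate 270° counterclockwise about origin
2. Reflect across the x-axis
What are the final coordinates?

Step 1: Rotate 270° → (-5, 8)
Step 2: Reflect across x-axis → (-5, -8)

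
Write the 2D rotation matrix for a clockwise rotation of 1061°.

Rotation matrix formula: [[cos θ, -sin θ], [sin θ, cos θ]]
A clockwise rotation by 1061° is equivalent to a counterclockwise rotation by -1061°.
For θ = -1061°:
cos(-1061°) = 0.9455
sin(-1061°) = 0.3256
Result: [[0.9455, -0.3256], [0.3256, 0.9455]]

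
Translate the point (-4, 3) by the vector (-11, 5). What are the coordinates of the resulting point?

Translation by (-11, 5) (homogeneous matrix [[1, 0, -11], [0, 1, 5], [0, 0, 1]]):
x' = -4 + -11 = -15
y' = 3 + 5 = 8
Result: (-15, 8)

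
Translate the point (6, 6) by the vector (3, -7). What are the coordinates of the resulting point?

Translation by (3, -7) (homogeneous matrix [[1, 0, 3], [0, 1, -7], [0, 0, 1]]):
x' = 6 + 3 = 9
y' = 6 + -7 = -1
Result: (9, -1)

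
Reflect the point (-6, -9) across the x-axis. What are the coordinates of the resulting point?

Reflection across x-axis: (-6, -9) → (-6, 9)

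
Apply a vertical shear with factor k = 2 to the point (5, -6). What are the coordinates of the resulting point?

Shear matrix for vertical shear with factor k = 2:
[[1, 0], [2, 1]]
Result: (5, -6) → (5, 4)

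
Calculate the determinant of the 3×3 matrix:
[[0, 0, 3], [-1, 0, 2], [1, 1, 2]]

Expansion along first row:
det = 0·det([[0,2],[1,2]]) - 0·det([[-1,2],[1,2]]) + 3·det([[-1,0],[1,1]])
    = 0·(0·2 - 2·1) - 0·(-1·2 - 2·1) + 3·(-1·1 - 0·1)
    = 0·-2 - 0·-4 + 3·-1
    = 0 + 0 + -3 = -3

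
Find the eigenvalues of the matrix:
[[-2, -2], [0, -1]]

Characteristic equation: det(A - λI) = 0
λ² - (trace)λ + (det) = 0
trace = -2 + -1 = -3, det = (-2)(-1) - (-2)(0) = 2
λ² - (-3)λ + (2) = 0
λ = (-3 ± √((-3)² - 4·(2))) / 2 = (-3 ± √1) / 2
Solving: λ = -2, -1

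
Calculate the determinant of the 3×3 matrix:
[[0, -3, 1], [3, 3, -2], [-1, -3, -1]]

Expansion along first row:
det = 0·det([[3,-2],[-3,-1]]) - -3·det([[3,-2],[-1,-1]]) + 1·det([[3,3],[-1,-3]])
    = 0·(3·-1 - -2·-3) - -3·(3·-1 - -2·-1) + 1·(3·-3 - 3·-1)
    = 0·-9 - -3·-5 + 1·-6
    = 0 + -15 + -6 = -21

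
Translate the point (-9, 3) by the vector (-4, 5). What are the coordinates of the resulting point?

Translation by (-4, 5) (homogeneous matrix [[1, 0, -4], [0, 1, 5], [0, 0, 1]]):
x' = -9 + -4 = -13
y' = 3 + 5 = 8
Result: (-13, 8)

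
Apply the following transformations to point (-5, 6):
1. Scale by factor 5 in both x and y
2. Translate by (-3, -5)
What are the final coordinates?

Step 1: Scale (-5, 6) by 5 → (-25, 30)
Step 2: Translate by (-3, -5) → (-28, 25)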